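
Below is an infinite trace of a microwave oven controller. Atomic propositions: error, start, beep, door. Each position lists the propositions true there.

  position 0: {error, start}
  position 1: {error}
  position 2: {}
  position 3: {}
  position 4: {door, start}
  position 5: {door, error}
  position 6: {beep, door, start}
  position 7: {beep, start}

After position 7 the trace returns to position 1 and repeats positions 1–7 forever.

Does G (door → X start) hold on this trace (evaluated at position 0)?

No

door → X start must hold at every position from 0 onward. It fails at position 4, so G (door → X start) is false.
Positions where door holds: 4, 5, 6.
Check X start at each: 4→fails, 5→ok, 6→ok.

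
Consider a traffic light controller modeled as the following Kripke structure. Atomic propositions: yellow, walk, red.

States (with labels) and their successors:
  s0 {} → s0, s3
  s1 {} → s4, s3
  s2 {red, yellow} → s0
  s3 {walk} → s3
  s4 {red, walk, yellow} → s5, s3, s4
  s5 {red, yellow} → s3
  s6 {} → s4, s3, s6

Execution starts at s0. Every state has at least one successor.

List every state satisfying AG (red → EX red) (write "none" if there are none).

States satisfying red → EX red: {s0, s1, s3, s4, s6}.
States satisfying AG (red → EX red): {s0, s3}.

{s0, s3}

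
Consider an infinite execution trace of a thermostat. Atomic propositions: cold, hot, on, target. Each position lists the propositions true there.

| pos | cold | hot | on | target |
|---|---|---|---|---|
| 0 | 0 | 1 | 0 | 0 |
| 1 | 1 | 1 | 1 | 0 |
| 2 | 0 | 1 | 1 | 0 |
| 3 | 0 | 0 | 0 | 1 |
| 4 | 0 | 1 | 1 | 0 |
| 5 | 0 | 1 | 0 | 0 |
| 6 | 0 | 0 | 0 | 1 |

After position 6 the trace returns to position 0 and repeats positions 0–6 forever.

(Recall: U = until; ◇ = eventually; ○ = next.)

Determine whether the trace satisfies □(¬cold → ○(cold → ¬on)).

¬cold → ○(cold → ¬on) must hold at every position from 0 onward. It fails at position 0, so □(¬cold → ○(cold → ¬on)) is false.
Positions where ¬cold holds: 0, 2, 3, 4, 5, 6.
Check ○(cold → ¬on) at each: 0→fails, 2→ok, 3→ok, 4→ok, 5→ok, 6→ok.

Violated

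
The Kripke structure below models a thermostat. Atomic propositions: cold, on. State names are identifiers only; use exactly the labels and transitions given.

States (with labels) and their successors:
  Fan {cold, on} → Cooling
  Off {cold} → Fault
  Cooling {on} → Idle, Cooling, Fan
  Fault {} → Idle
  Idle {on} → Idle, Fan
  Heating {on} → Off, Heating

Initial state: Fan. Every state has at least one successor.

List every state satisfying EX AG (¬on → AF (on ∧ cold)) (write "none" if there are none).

{Fan, Cooling, Fault, Idle}

States satisfying AG (¬on → AF (on ∧ cold)): {Fan, Cooling, Idle}.
States satisfying EX AG (¬on → AF (on ∧ cold)): {Fan, Cooling, Fault, Idle}.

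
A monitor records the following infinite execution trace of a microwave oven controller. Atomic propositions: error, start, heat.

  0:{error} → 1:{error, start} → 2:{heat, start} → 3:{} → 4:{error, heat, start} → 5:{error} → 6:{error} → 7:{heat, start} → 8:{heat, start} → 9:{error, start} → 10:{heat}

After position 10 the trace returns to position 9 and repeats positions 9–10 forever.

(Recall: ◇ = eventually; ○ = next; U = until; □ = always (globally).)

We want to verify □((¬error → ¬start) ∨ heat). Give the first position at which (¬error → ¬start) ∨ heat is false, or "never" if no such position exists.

never

(¬error → ¬start) ∨ heat holds at every position 0..10, and those are all the positions the trace ever visits, so the invariant □((¬error → ¬start) ∨ heat) is never violated.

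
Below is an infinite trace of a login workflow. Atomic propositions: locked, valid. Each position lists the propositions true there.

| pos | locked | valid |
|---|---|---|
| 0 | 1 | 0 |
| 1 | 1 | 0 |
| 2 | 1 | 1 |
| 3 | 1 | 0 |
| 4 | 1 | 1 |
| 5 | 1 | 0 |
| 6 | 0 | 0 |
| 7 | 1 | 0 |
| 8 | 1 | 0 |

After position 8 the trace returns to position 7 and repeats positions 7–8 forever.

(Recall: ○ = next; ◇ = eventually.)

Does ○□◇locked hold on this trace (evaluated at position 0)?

The position after 0 is 1; □◇locked is true there.

Satisfied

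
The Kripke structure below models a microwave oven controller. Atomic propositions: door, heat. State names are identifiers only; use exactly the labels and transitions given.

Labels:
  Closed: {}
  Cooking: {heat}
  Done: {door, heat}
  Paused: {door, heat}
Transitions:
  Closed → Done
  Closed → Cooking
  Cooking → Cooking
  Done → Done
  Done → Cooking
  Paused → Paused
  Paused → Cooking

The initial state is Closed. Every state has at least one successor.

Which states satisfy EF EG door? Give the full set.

States satisfying EG door: {Done, Paused}.
States satisfying EF EG door: {Closed, Done, Paused}.

{Closed, Done, Paused}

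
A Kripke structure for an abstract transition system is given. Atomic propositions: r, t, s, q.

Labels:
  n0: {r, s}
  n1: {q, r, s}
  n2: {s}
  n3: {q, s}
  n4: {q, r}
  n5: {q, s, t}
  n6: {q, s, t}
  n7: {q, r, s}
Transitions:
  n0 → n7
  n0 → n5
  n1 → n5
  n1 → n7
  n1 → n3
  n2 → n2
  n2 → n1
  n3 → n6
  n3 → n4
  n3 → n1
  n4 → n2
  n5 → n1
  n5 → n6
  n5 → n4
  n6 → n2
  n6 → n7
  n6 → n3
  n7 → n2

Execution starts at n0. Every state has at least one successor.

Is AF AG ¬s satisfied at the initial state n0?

States satisfying AG ¬s: ∅.
States satisfying AF AG ¬s: ∅.
There is a path from n0 along which AG ¬s never holds.
n0 ∉ Sat(AF AG ¬s).

No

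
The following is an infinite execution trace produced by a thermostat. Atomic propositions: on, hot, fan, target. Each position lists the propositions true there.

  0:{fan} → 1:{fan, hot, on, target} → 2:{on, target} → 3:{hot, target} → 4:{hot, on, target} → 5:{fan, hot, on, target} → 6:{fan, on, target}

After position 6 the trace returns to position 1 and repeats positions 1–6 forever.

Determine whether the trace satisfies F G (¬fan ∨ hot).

Does not hold

G (¬fan ∨ hot) is false at every position 0..6, so it never becomes true and F G (¬fan ∨ hot) fails.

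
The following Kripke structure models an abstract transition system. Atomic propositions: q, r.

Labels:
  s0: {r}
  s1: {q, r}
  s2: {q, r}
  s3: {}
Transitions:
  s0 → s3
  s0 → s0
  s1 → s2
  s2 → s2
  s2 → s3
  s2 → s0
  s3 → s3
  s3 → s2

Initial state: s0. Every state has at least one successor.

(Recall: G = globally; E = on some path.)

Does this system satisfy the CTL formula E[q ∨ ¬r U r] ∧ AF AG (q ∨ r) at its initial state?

No

States satisfying q ∨ ¬r: {s1, s2, s3}.
States satisfying r: {s0, s1, s2}.
States satisfying E[q ∨ ¬r U r]: {s0, s1, s2, s3}.
States satisfying AG (q ∨ r): ∅.
States satisfying AF AG (q ∨ r): ∅.
States satisfying E[q ∨ ¬r U r] ∧ AF AG (q ∨ r): ∅.
s0 ∉ Sat(E[q ∨ ¬r U r] ∧ AF AG (q ∨ r)).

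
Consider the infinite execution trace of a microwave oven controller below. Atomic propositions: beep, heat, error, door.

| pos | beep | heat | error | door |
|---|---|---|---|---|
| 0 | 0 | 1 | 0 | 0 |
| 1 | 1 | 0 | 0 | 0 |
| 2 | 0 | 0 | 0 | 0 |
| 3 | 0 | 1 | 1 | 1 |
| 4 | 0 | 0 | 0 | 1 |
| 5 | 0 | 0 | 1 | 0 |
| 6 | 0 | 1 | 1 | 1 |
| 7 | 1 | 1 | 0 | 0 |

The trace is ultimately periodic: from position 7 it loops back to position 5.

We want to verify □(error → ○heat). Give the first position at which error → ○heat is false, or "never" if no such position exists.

Check error → ○heat at each position in order: 0 ✓, 1 ✓, 2 ✓.
At position 3 the labels are {door, error, heat} and the next position 4 has {door}, so error → ○heat is false there. This is the first violation.

3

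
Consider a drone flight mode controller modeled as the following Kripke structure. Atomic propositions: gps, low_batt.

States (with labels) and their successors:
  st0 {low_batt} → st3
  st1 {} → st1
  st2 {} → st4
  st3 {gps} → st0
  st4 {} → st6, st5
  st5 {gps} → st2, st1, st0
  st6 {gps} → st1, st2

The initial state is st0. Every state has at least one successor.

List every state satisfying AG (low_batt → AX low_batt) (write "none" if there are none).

States satisfying low_batt → AX low_batt: {st1, st2, st3, st4, st5, st6}.
States satisfying AG (low_batt → AX low_batt): {st1}.

{st1}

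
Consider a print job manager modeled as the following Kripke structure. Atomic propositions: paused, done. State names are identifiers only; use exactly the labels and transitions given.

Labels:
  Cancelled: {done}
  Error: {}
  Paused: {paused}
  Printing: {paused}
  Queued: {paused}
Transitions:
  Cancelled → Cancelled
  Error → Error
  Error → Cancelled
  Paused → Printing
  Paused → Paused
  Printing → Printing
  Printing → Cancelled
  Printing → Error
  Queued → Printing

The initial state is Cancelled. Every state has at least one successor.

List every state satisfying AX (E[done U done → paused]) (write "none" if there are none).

States satisfying E[done U done → paused]: {Error, Paused, Printing, Queued}.
States satisfying AX (E[done U done → paused]): {Paused, Queued}.

{Paused, Queued}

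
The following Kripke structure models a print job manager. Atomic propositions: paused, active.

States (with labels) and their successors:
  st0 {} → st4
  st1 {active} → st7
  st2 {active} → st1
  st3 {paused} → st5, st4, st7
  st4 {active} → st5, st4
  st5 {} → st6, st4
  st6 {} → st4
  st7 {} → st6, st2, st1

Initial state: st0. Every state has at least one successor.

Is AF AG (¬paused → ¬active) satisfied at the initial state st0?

No

States satisfying AG (¬paused → ¬active): ∅.
States satisfying AF AG (¬paused → ¬active): ∅.
There is a path from st0 along which AG (¬paused → ¬active) never holds.
st0 ∉ Sat(AF AG (¬paused → ¬active)).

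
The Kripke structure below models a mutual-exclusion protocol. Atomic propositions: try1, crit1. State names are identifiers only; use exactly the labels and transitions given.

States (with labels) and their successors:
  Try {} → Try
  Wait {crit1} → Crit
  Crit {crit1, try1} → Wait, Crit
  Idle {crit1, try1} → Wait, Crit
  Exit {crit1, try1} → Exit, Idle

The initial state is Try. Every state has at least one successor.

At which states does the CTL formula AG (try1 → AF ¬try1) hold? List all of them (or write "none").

{Try}

States satisfying try1 → AF ¬try1: {Try, Wait}.
States satisfying AG (try1 → AF ¬try1): {Try}.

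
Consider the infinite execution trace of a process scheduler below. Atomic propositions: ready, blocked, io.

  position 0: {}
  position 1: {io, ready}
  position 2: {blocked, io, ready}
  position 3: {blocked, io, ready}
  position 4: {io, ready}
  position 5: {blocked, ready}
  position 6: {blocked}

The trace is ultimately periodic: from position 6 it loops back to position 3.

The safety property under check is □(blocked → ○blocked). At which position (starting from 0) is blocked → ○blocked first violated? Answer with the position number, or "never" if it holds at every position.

Check blocked → ○blocked at each position in order: 0 ✓, 1 ✓, 2 ✓.
At position 3 the labels are {blocked, io, ready} and the next position 4 has {io, ready}, so blocked → ○blocked is false there. This is the first violation.

3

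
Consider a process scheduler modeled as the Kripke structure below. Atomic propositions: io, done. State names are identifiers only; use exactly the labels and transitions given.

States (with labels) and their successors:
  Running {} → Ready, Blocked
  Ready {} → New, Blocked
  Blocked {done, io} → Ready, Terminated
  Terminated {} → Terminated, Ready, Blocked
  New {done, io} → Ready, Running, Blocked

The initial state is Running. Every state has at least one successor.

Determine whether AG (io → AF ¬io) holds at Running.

Yes

States satisfying io → AF ¬io: {Running, Ready, Blocked, Terminated, New}.
States satisfying AG (io → AF ¬io): {Running, Ready, Blocked, Terminated, New}.
Every state reachable from Running satisfies io → AF ¬io.
Running ∈ Sat(AG (io → AF ¬io)).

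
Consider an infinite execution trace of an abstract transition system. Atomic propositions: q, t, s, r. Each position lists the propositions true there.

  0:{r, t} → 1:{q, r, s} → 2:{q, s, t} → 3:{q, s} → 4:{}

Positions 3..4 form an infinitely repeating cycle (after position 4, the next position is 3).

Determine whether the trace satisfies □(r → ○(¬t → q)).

r → ○(¬t → q) holds at every position 0..4, and those are all positions ever visited, so □(r → ○(¬t → q)) holds.
Positions where r holds: 0, 1.
Check ○(¬t → q) at each: 0→ok, 1→ok.

Yes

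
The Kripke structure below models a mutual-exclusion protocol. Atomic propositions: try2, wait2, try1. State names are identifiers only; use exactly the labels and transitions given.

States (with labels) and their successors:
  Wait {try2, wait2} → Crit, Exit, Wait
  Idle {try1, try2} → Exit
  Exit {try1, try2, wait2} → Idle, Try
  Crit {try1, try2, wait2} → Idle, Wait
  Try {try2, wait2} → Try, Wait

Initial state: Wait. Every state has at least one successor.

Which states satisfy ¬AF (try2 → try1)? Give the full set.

{Wait, Try}

States satisfying try2 → try1: {Idle, Exit, Crit}.
States satisfying AF (try2 → try1): {Idle, Exit, Crit}.
States satisfying ¬AF (try2 → try1): {Wait, Try}.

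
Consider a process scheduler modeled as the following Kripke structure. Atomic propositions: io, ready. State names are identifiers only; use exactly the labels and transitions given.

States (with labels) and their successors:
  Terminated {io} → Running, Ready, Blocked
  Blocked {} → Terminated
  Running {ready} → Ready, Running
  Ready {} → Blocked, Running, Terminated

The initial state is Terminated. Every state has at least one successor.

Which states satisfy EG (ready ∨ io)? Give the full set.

States satisfying ready ∨ io: {Terminated, Running}.
States satisfying EG (ready ∨ io): {Terminated, Running}.

{Terminated, Running}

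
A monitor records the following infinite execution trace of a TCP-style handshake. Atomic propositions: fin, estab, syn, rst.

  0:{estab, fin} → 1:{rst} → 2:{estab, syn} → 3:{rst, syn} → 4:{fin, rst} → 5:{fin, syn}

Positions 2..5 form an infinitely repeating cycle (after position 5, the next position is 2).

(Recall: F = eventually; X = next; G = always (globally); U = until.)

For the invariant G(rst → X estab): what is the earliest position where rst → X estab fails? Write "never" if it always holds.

Check rst → X estab at each position in order: 0 ✓, 1 ✓, 2 ✓.
At position 3 the labels are {rst, syn} and the next position 4 has {fin, rst}, so rst → X estab is false there. This is the first violation.

3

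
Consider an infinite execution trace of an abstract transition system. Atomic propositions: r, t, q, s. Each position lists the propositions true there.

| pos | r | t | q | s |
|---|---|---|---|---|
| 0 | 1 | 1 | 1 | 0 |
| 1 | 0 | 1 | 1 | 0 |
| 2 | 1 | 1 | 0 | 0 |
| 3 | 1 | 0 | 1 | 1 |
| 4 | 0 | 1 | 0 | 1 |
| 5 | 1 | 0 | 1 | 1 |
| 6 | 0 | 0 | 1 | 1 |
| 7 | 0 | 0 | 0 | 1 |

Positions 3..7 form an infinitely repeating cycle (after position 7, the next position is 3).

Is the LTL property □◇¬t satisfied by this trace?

Yes

◇¬t holds at every position 0..7, and those are all positions ever visited, so □◇¬t holds.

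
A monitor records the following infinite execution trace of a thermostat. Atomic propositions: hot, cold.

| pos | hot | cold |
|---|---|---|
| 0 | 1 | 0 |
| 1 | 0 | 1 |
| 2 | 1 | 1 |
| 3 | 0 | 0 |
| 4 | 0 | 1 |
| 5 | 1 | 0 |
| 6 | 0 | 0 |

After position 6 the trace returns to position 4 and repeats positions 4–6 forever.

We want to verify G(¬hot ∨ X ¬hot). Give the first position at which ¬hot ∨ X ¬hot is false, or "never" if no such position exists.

¬hot ∨ X ¬hot holds at every position 0..6, and those are all the positions the trace ever visits, so the invariant G(¬hot ∨ X ¬hot) is never violated.

never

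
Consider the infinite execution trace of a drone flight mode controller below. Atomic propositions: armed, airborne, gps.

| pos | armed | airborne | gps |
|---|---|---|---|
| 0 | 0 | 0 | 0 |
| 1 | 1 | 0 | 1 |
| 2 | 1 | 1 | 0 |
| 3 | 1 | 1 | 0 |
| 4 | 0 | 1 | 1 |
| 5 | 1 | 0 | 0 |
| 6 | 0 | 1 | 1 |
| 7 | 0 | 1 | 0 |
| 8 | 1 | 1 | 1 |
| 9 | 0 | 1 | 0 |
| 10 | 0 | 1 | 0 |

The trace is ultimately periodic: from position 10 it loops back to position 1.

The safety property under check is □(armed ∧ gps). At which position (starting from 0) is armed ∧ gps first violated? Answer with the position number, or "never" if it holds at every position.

0

At position 0 the labels are {}, so armed ∧ gps is false there. This is the first violation.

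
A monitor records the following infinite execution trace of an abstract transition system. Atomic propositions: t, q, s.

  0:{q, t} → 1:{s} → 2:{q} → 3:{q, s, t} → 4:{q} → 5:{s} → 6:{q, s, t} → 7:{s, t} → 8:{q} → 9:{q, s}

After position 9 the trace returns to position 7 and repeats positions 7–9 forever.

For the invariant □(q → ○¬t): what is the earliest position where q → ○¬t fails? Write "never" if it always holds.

2

Check q → ○¬t at each position in order: 0 ✓, 1 ✓.
At position 2 the labels are {q} and the next position 3 has {q, s, t}, so q → ○¬t is false there. This is the first violation.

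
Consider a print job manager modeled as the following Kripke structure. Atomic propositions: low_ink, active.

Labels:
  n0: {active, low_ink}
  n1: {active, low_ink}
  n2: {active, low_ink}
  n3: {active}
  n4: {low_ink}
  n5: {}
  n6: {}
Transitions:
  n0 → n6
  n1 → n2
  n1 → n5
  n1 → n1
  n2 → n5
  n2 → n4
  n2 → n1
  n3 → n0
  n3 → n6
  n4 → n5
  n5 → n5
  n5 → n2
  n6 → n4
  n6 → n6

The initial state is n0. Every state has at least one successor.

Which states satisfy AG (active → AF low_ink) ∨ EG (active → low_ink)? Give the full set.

States satisfying active → AF low_ink: {n0, n1, n2, n4, n5, n6}.
States satisfying AG (active → AF low_ink): {n0, n1, n2, n4, n5, n6}.
States satisfying active → low_ink: {n0, n1, n2, n4, n5, n6}.
States satisfying EG (active → low_ink): {n0, n1, n2, n4, n5, n6}.
States satisfying AG (active → AF low_ink) ∨ EG (active → low_ink): {n0, n1, n2, n4, n5, n6}.

{n0, n1, n2, n4, n5, n6}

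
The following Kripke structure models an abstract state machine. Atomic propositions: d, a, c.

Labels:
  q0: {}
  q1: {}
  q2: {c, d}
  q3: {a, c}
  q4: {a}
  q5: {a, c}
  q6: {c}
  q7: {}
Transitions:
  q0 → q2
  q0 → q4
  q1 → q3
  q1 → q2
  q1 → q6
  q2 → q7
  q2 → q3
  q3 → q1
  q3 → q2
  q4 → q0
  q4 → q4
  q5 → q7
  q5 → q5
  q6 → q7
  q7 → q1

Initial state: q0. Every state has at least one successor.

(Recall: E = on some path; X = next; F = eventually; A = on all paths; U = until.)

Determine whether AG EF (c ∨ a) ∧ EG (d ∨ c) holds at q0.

States satisfying EF (c ∨ a): {q0, q1, q2, q3, q4, q5, q6, q7}.
States satisfying AG EF (c ∨ a): {q0, q1, q2, q3, q4, q5, q6, q7}.
States satisfying d ∨ c: {q2, q3, q5, q6}.
States satisfying EG (d ∨ c): {q2, q3, q5}.
States satisfying AG EF (c ∨ a) ∧ EG (d ∨ c): {q2, q3, q5}.
q0 ∉ Sat(AG EF (c ∨ a) ∧ EG (d ∨ c)).

Violated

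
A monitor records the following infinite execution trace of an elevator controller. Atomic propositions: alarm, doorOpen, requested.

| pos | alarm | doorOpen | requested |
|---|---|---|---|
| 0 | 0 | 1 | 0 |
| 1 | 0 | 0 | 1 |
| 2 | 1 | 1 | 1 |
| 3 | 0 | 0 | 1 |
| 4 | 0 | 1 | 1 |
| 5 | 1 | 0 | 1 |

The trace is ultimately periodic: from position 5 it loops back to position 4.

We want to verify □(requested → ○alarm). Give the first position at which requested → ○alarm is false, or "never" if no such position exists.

Check requested → ○alarm at each position in order: 0 ✓, 1 ✓.
At position 2 the labels are {alarm, doorOpen, requested} and the next position 3 has {requested}, so requested → ○alarm is false there. This is the first violation.

2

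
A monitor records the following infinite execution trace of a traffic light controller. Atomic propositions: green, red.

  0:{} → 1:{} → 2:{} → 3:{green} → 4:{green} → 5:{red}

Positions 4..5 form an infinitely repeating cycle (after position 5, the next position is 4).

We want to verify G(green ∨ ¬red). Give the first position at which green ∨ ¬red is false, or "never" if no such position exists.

5

Check green ∨ ¬red at each position in order: 0 ✓, 1 ✓, 2 ✓, 3 ✓, 4 ✓.
At position 5 the labels are {red}, so green ∨ ¬red is false there. This is the first violation.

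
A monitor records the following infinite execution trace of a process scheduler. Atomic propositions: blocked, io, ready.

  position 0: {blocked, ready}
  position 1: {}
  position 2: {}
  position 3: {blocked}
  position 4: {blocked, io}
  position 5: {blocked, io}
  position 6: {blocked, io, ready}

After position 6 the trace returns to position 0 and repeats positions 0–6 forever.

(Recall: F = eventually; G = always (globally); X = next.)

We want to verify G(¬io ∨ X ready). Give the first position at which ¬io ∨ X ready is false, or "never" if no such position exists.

4

Check ¬io ∨ X ready at each position in order: 0 ✓, 1 ✓, 2 ✓, 3 ✓.
At position 4 the labels are {blocked, io} and the next position 5 has {blocked, io}, so ¬io ∨ X ready is false there. This is the first violation.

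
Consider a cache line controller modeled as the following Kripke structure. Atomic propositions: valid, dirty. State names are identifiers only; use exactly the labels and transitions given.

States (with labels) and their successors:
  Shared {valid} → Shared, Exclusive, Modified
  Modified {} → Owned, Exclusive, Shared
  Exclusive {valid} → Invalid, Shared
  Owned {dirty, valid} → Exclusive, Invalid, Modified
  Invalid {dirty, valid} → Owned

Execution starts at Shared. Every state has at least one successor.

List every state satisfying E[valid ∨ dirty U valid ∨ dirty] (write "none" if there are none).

States satisfying valid ∨ dirty: {Shared, Exclusive, Owned, Invalid}.
States satisfying E[valid ∨ dirty U valid ∨ dirty]: {Shared, Exclusive, Owned, Invalid}.

{Shared, Exclusive, Owned, Invalid}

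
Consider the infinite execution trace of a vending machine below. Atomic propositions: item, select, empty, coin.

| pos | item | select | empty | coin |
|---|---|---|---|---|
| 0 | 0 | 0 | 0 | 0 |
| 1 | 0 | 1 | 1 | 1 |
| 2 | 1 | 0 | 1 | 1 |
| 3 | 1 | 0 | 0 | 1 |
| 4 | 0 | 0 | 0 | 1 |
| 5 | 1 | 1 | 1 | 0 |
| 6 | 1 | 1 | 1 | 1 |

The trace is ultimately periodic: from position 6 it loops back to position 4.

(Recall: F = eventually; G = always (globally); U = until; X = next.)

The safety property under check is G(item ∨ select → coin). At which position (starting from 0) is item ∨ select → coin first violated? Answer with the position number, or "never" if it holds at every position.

5

Check item ∨ select → coin at each position in order: 0 ✓, 1 ✓, 2 ✓, 3 ✓, 4 ✓.
At position 5 the labels are {empty, item, select}, so item ∨ select → coin is false there. This is the first violation.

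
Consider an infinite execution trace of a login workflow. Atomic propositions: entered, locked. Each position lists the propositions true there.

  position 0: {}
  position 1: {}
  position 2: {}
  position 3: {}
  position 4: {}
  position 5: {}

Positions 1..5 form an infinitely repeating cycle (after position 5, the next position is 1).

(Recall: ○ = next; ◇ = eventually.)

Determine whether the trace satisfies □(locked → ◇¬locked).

locked → ◇¬locked holds at every position 0..5, and those are all positions ever visited, so □(locked → ◇¬locked) holds.

Yes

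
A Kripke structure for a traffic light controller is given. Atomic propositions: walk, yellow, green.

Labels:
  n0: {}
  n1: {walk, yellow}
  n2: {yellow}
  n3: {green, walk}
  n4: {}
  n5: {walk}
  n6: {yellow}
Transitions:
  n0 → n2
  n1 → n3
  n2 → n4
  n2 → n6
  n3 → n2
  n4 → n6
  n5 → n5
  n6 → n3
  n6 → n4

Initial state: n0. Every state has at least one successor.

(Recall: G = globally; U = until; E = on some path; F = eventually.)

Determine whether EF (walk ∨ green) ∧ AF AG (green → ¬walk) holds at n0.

Does not hold

States satisfying walk ∨ green: {n1, n3, n5}.
States satisfying EF (walk ∨ green): {n0, n1, n2, n3, n4, n5, n6}.
States satisfying AG (green → ¬walk): {n5}.
States satisfying AF AG (green → ¬walk): {n5}.
States satisfying EF (walk ∨ green) ∧ AF AG (green → ¬walk): {n5}.
n0 ∉ Sat(EF (walk ∨ green) ∧ AF AG (green → ¬walk)).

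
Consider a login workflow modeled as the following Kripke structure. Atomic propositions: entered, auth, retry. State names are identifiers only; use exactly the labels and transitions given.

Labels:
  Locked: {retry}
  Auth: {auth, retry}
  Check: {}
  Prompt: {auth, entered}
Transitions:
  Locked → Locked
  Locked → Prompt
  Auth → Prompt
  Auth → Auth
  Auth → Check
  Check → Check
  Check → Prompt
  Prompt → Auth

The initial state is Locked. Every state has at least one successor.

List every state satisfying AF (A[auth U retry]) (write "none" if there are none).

States satisfying A[auth U retry]: {Locked, Auth, Prompt}.
States satisfying AF (A[auth U retry]): {Locked, Auth, Prompt}.

{Locked, Auth, Prompt}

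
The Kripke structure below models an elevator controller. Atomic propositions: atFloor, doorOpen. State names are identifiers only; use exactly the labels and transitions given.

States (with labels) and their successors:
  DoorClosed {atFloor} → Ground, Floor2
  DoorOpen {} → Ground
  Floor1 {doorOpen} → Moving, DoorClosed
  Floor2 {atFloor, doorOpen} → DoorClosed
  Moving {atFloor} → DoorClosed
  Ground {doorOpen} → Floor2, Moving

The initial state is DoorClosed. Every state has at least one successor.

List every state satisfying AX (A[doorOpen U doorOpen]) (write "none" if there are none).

States satisfying A[doorOpen U doorOpen]: {Floor1, Floor2, Ground}.
States satisfying AX (A[doorOpen U doorOpen]): {DoorClosed, DoorOpen}.

{DoorClosed, DoorOpen}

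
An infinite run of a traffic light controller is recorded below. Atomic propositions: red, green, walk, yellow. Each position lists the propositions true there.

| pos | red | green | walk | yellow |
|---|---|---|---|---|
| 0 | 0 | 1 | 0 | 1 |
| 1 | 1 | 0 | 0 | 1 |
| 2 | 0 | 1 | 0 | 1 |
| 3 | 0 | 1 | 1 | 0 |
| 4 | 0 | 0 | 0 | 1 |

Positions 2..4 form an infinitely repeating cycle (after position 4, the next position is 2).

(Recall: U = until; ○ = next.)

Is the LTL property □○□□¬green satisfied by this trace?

○□□¬green must hold at every position from 0 onward. It fails at position 0, so □○□□¬green is false.

Does not hold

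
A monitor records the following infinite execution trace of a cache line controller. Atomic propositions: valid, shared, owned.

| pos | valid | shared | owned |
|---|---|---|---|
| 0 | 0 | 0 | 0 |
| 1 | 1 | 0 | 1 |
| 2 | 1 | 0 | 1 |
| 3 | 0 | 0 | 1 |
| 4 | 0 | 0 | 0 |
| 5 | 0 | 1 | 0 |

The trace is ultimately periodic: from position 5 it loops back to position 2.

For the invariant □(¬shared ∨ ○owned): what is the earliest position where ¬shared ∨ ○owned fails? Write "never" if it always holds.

¬shared ∨ ○owned holds at every position 0..5, and those are all the positions the trace ever visits, so the invariant □(¬shared ∨ ○owned) is never violated.

never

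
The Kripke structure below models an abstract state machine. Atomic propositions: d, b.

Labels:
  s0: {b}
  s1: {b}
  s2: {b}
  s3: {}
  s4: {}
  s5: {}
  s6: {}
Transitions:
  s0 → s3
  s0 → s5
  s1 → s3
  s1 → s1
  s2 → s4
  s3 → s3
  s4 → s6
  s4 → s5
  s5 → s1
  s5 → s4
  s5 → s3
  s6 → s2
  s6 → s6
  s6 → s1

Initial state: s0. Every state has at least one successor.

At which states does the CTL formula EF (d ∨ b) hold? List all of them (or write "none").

States satisfying d ∨ b: {s0, s1, s2}.
States satisfying EF (d ∨ b): {s0, s1, s2, s4, s5, s6}.

{s0, s1, s2, s4, s5, s6}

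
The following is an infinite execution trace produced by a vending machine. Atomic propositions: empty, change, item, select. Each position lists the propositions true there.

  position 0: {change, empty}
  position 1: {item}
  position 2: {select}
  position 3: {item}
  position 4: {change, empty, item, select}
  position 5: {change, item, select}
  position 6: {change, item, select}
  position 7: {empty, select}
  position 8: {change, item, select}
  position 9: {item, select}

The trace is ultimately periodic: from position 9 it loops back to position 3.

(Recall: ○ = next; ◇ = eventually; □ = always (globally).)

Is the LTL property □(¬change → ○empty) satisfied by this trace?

No

¬change → ○empty must hold at every position from 0 onward. It fails at position 1, so □(¬change → ○empty) is false.
Positions where ¬change holds: 1, 2, 3, 7, 9.
Check ○empty at each: 1→fails, 2→fails, 3→ok, 7→fails, 9→fails.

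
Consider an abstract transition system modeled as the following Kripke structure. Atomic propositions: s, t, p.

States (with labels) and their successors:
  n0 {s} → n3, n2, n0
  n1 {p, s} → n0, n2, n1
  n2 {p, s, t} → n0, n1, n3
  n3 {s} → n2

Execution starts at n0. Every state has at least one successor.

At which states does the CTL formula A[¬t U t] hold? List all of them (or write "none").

States satisfying ¬t: {n0, n1, n3}.
States satisfying t: {n2}.
States satisfying A[¬t U t]: {n2, n3}.

{n2, n3}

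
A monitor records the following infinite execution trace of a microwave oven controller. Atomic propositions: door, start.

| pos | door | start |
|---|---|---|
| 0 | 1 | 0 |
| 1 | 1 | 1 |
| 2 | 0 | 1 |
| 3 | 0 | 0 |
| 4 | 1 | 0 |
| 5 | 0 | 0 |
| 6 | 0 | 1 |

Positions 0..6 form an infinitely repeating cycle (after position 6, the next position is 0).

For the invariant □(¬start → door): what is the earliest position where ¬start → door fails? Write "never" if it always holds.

3

Check ¬start → door at each position in order: 0 ✓, 1 ✓, 2 ✓.
At position 3 the labels are {}, so ¬start → door is false there. This is the first violation.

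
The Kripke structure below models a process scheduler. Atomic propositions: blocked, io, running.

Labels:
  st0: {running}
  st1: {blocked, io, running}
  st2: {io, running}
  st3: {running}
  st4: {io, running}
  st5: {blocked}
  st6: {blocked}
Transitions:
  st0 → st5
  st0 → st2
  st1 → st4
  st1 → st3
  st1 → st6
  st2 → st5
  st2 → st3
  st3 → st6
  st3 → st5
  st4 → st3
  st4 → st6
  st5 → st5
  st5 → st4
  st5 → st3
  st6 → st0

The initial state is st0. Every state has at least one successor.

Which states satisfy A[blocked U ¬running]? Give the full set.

{st5, st6}

States satisfying blocked: {st1, st5, st6}.
States satisfying ¬running: {st5, st6}.
States satisfying A[blocked U ¬running]: {st5, st6}.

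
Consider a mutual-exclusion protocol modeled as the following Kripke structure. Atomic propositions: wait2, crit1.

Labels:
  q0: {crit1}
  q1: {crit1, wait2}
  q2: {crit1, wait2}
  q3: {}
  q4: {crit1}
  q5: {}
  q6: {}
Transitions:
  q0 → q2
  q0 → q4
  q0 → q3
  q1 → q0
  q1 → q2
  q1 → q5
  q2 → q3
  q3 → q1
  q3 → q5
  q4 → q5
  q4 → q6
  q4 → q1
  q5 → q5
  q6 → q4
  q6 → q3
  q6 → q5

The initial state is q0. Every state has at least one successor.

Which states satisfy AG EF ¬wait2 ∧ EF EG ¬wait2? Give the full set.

{q0, q1, q2, q3, q4, q5, q6}

States satisfying EF ¬wait2: {q0, q1, q2, q3, q4, q5, q6}.
States satisfying AG EF ¬wait2: {q0, q1, q2, q3, q4, q5, q6}.
States satisfying EG ¬wait2: {q0, q3, q4, q5, q6}.
States satisfying EF EG ¬wait2: {q0, q1, q2, q3, q4, q5, q6}.
States satisfying AG EF ¬wait2 ∧ EF EG ¬wait2: {q0, q1, q2, q3, q4, q5, q6}.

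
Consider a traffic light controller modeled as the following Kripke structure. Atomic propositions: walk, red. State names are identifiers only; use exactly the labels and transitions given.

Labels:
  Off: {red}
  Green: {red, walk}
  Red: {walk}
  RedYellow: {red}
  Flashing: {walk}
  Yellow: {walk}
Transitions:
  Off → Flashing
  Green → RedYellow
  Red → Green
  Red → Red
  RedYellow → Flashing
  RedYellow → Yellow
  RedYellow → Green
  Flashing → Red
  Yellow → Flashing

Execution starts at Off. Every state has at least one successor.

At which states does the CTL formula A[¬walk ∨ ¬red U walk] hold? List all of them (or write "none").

{Off, Green, Red, RedYellow, Flashing, Yellow}

States satisfying ¬walk ∨ ¬red: {Off, Red, RedYellow, Flashing, Yellow}.
States satisfying walk: {Green, Red, Flashing, Yellow}.
States satisfying A[¬walk ∨ ¬red U walk]: {Off, Green, Red, RedYellow, Flashing, Yellow}.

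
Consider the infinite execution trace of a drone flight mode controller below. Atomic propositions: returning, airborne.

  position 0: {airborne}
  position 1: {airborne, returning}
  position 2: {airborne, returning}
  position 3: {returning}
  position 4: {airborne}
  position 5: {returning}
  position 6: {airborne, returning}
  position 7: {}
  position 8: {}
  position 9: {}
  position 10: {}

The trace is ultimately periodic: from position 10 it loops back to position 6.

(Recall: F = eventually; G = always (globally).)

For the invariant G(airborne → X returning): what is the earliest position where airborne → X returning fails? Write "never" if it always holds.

Check airborne → X returning at each position in order: 0 ✓, 1 ✓, 2 ✓, 3 ✓, 4 ✓, 5 ✓.
At position 6 the labels are {airborne, returning} and the next position 7 has {}, so airborne → X returning is false there. This is the first violation.

6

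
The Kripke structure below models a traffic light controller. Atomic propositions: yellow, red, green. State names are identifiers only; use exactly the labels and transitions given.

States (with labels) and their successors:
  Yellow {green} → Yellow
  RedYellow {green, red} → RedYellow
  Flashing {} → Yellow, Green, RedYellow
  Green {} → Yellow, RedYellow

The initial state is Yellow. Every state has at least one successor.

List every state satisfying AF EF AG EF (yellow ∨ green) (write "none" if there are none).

{Yellow, RedYellow, Flashing, Green}

States satisfying EF AG EF (yellow ∨ green): {Yellow, RedYellow, Flashing, Green}.
States satisfying AF EF AG EF (yellow ∨ green): {Yellow, RedYellow, Flashing, Green}.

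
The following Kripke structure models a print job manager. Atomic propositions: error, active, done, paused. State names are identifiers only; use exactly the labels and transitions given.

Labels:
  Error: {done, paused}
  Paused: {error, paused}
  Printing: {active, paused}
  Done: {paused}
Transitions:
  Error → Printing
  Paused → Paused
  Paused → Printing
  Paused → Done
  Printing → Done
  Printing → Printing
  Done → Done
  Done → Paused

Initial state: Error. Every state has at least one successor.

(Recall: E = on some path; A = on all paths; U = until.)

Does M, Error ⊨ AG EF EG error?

States satisfying EF EG error: {Error, Paused, Printing, Done}.
States satisfying AG EF EG error: {Error, Paused, Printing, Done}.
Every state reachable from Error satisfies EF EG error.
Error ∈ Sat(AG EF EG error).

Holds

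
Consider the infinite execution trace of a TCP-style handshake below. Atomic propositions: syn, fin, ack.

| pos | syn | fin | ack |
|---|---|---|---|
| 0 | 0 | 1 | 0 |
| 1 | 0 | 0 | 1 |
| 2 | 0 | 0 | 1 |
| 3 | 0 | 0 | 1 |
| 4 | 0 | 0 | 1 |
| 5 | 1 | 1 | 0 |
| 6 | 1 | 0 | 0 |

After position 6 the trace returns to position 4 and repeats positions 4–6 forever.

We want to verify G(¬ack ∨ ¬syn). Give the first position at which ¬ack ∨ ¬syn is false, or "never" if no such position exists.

never

¬ack ∨ ¬syn holds at every position 0..6, and those are all the positions the trace ever visits, so the invariant G(¬ack ∨ ¬syn) is never violated.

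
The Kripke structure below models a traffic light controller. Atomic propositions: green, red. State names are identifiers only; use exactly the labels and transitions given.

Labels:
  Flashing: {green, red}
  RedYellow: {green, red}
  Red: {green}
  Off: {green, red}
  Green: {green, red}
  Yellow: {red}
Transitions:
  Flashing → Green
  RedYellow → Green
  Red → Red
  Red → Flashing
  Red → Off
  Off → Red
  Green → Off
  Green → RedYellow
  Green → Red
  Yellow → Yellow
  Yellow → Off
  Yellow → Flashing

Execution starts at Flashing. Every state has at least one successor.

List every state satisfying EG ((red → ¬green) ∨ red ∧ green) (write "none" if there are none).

{Flashing, RedYellow, Red, Off, Green, Yellow}

States satisfying (red → ¬green) ∨ red ∧ green: {Flashing, RedYellow, Red, Off, Green, Yellow}.
States satisfying EG ((red → ¬green) ∨ red ∧ green): {Flashing, RedYellow, Red, Off, Green, Yellow}.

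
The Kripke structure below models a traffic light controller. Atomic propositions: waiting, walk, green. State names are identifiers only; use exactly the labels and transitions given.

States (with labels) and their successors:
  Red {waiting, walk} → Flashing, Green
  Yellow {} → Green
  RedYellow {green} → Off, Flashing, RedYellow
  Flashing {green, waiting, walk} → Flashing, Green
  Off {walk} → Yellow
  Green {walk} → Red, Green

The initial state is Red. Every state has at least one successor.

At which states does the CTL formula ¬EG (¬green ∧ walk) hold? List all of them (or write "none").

States satisfying ¬green ∧ walk: {Red, Off, Green}.
States satisfying EG (¬green ∧ walk): {Red, Green}.
States satisfying ¬EG (¬green ∧ walk): {Yellow, RedYellow, Flashing, Off}.

{Yellow, RedYellow, Flashing, Off}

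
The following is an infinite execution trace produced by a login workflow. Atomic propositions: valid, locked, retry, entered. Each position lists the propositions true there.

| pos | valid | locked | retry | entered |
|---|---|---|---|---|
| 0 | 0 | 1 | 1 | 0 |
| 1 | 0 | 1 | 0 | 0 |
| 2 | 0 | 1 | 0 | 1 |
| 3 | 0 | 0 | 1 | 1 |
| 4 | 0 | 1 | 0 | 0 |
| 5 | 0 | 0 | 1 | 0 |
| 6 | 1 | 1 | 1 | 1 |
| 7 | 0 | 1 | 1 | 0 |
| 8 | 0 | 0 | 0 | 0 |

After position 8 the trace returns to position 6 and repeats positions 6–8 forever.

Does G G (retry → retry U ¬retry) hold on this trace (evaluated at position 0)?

Yes

G (retry → retry U ¬retry) holds at every position 0..8, and those are all positions ever visited, so G G (retry → retry U ¬retry) holds.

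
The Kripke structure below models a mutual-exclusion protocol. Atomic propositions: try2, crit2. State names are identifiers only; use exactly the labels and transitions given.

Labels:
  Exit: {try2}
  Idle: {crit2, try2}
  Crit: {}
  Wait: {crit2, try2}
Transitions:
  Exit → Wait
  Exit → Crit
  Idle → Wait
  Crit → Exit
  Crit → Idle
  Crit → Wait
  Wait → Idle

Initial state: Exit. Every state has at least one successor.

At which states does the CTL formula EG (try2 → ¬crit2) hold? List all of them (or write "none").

States satisfying try2 → ¬crit2: {Exit, Crit}.
States satisfying EG (try2 → ¬crit2): {Exit, Crit}.

{Exit, Crit}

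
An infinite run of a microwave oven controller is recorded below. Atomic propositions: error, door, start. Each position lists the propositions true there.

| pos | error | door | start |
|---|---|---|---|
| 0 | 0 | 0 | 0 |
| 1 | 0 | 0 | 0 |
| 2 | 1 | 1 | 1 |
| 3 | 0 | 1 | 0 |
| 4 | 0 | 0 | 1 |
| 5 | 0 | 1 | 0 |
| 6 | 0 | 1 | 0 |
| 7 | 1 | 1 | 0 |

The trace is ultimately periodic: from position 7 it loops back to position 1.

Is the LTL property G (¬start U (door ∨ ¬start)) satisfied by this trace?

¬start U (door ∨ ¬start) must hold at every position from 0 onward. It fails at position 4, so G (¬start U (door ∨ ¬start)) is false.

Does not hold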